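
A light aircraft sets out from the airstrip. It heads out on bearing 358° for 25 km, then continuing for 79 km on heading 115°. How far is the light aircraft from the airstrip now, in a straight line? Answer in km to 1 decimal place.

Leg 1 (358°, 25 km): east 25 sin 358° = -0.87, north 25 cos 358° = 24.98
Leg 2 (115°, 79 km): east 79 sin 115° = 71.60, north 79 cos 115° = -33.39
Net: 70.73 east, -8.40 north. Distance = √((70.73)² + (-8.40)²) = 71.223 km.

71.2 km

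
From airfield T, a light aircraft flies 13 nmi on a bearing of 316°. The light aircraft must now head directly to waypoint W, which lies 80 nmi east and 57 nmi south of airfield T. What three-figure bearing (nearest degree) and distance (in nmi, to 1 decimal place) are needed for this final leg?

Leg 1 (316°, 13 nmi): east 13 sin 316° = -9.03, north 13 cos 316° = 9.35
Current position: (-9.03, 9.35). Target: (80, -57). Remaining: Δeast = 89.03, Δnorth = -66.35.
Bearing = atan2(89.03, -66.35) mod 360° = 126.70°; distance = √((89.03)² + (-66.35)²) = 111.036 nmi.

127°, 111.0 nmi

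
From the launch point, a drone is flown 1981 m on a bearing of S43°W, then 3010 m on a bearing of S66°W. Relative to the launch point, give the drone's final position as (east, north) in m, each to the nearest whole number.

(-4101, -2673)

Leg 1 (S43°W, 1981 m): east 1981 sin 223° = -1351.04, north 1981 cos 223° = -1448.81
Leg 2 (S66°W, 3010 m): east 3010 sin 246° = -2749.77, north 3010 cos 246° = -1224.28
Summing: -4100.81 m east, -2673.09 m north → (-4101, -2673).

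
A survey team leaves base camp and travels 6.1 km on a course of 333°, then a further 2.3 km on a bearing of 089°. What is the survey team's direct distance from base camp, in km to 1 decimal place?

Leg 1 (333°, 6.1 km): east 6.1 sin 333° = -2.77, north 6.1 cos 333° = 5.44
Leg 2 (089°, 2.3 km): east 2.3 sin 89° = 2.30, north 2.3 cos 89° = 0.04
Net: -0.47 east, 5.48 north. Distance = √((-0.47)² + (5.48)²) = 5.495 km.

5.5 km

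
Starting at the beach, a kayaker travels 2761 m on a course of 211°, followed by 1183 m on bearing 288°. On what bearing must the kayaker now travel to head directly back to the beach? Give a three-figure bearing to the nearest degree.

Leg 1 (211°, 2761 m): east 2761 sin 211° = -1422.02, north 2761 cos 211° = -2366.64
Leg 2 (288°, 1183 m): east 1183 sin 288° = -1125.10, north 1183 cos 288° = 365.57
Net displacement: -2547.12 east, -2001.07 north. Direction back to start is (2547.12, 2001.07): bearing = atan2(2547.12, 2001.07) mod 360° = 51.85° ≈ 052°.

052°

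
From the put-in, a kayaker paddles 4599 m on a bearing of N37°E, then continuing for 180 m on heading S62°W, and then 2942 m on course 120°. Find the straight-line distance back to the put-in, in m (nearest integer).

Leg 1 (N37°E, 4599 m): east 4599 sin 37° = 2767.75, north 4599 cos 37° = 3672.92
Leg 2 (S62°W, 180 m): east 180 sin 242° = -158.93, north 180 cos 242° = -84.50
Leg 3 (120°, 2942 m): east 2942 sin 120° = 2547.85, north 2942 cos 120° = -1471.00
Net: 5156.66 east, 2117.42 north. Distance = √((5156.66)² + (2117.42)²) = 5574.464 m.

5574 m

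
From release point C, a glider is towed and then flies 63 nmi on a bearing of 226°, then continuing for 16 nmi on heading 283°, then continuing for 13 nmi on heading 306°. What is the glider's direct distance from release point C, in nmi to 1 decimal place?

78.5 nmi

Leg 1 (226°, 63 nmi): east 63 sin 226° = -45.32, north 63 cos 226° = -43.76
Leg 2 (283°, 16 nmi): east 16 sin 283° = -15.59, north 16 cos 283° = 3.60
Leg 3 (306°, 13 nmi): east 13 sin 306° = -10.52, north 13 cos 306° = 7.64
Net: -71.43 east, -32.52 north. Distance = √((-71.43)² + (-32.52)²) = 78.482 nmi.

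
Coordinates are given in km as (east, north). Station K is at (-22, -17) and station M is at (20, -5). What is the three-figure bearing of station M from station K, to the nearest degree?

Δeast = 20 − -22 = 42.00; Δnorth = -5 − -17 = 12.00.
Bearing = atan2(Δeast, Δnorth) mod 360° = 74.05° ≈ 074°.

074°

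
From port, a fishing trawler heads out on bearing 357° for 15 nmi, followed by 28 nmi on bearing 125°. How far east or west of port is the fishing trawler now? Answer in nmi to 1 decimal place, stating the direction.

22.2 nmi east

Leg 1 (357°, 15 nmi): east 15 sin 357° = -0.79, north 15 cos 357° = 14.98
Leg 2 (125°, 28 nmi): east 28 sin 125° = 22.94, north 28 cos 125° = -16.06
Net east component: 22.15 nmi.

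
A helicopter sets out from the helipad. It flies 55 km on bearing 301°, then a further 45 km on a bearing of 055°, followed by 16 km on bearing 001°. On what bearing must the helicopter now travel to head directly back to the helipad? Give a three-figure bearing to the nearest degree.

Leg 1 (301°, 55 km): east 55 sin 301° = -47.14, north 55 cos 301° = 28.33
Leg 2 (055°, 45 km): east 45 sin 55° = 36.86, north 45 cos 55° = 25.81
Leg 3 (001°, 16 km): east 16 sin 1° = 0.28, north 16 cos 1° = 16.00
Net displacement: -10.00 east, 70.14 north. Direction back to start is (10.00, -70.14): bearing = atan2(10.00, -70.14) mod 360° = 171.88° ≈ 172°.

172°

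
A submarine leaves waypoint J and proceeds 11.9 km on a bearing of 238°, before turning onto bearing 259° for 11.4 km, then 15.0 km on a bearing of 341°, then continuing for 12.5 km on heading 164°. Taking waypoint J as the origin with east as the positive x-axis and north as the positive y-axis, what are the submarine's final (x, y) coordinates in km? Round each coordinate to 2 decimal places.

Leg 1 (238°, 11.9 km): east 11.9 sin 238° = -10.09, north 11.9 cos 238° = -6.31
Leg 2 (259°, 11.4 km): east 11.4 sin 259° = -11.19, north 11.4 cos 259° = -2.18
Leg 3 (341°, 15.0 km): east 15.0 sin 341° = -4.88, north 15.0 cos 341° = 14.18
Leg 4 (164°, 12.5 km): east 12.5 sin 164° = 3.45, north 12.5 cos 164° = -12.02
Summing: -22.72 km east, -6.31 km north → (-22.72, -6.31).

(-22.72, -6.31)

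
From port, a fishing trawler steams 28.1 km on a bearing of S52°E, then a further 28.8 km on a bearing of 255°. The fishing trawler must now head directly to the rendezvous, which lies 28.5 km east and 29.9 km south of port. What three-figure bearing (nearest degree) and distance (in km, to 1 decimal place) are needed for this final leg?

099°, 34.6 km

Leg 1 (S52°E, 28.1 km): east 28.1 sin 128° = 22.14, north 28.1 cos 128° = -17.30
Leg 2 (255°, 28.8 km): east 28.8 sin 255° = -27.82, north 28.8 cos 255° = -7.45
Current position: (-5.68, -24.75). Target: (28.5, -29.9). Remaining: Δeast = 34.18, Δnorth = -5.15.
Bearing = atan2(34.18, -5.15) mod 360° = 98.56°; distance = √((34.18)² + (-5.15)²) = 34.561 km.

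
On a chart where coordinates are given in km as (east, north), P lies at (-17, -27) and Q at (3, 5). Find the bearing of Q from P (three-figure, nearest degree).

Δeast = 3 − -17 = 20.00; Δnorth = 5 − -27 = 32.00.
Bearing = atan2(Δeast, Δnorth) mod 360° = 32.01° ≈ 032°.

032°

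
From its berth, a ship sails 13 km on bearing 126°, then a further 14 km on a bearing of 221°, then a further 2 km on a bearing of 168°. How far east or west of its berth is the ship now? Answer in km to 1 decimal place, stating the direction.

Leg 1 (126°, 13 km): east 13 sin 126° = 10.52, north 13 cos 126° = -7.64
Leg 2 (221°, 14 km): east 14 sin 221° = -9.18, north 14 cos 221° = -10.57
Leg 3 (168°, 2 km): east 2 sin 168° = 0.42, north 2 cos 168° = -1.96
Net east component: 1.75 km.

1.7 km east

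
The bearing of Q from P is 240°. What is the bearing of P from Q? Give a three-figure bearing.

Back-bearing = 240° − 180° = 060°.

060°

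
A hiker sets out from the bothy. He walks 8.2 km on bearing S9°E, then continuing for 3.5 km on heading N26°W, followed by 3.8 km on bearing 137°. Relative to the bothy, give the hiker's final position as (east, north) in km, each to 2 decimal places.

Leg 1 (S9°E, 8.2 km): east 8.2 sin 171° = 1.28, north 8.2 cos 171° = -8.10
Leg 2 (N26°W, 3.5 km): east 3.5 sin 334° = -1.53, north 3.5 cos 334° = 3.15
Leg 3 (137°, 3.8 km): east 3.8 sin 137° = 2.59, north 3.8 cos 137° = -2.78
Summing: 2.34 km east, -7.73 km north → (2.34, -7.73).

(2.34, -7.73)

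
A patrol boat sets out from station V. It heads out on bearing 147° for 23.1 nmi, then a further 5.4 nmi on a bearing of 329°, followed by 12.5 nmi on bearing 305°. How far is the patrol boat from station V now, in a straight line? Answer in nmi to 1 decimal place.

7.6 nmi

Leg 1 (147°, 23.1 nmi): east 23.1 sin 147° = 12.58, north 23.1 cos 147° = -19.37
Leg 2 (329°, 5.4 nmi): east 5.4 sin 329° = -2.78, north 5.4 cos 329° = 4.63
Leg 3 (305°, 12.5 nmi): east 12.5 sin 305° = -10.24, north 12.5 cos 305° = 7.17
Net: -0.44 east, -7.57 north. Distance = √((-0.44)² + (-7.57)²) = 7.588 nmi.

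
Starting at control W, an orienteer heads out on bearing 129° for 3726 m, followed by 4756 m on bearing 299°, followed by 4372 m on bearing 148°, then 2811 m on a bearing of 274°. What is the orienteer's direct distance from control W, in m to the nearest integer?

3959 m

Leg 1 (129°, 3726 m): east 3726 sin 129° = 2895.65, north 3726 cos 129° = -2344.85
Leg 2 (299°, 4756 m): east 4756 sin 299° = -4159.69, north 4756 cos 299° = 2305.75
Leg 3 (148°, 4372 m): east 4372 sin 148° = 2316.81, north 4372 cos 148° = -3707.67
Leg 4 (274°, 2811 m): east 2811 sin 274° = -2804.15, north 2811 cos 274° = 196.09
Net: -1751.39 east, -3550.67 north. Distance = √((-1751.39)² + (-3550.67)²) = 3959.123 m.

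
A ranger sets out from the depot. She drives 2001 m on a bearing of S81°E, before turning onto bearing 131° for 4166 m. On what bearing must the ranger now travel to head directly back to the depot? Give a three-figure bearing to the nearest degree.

301°

Leg 1 (S81°E, 2001 m): east 2001 sin 99° = 1976.36, north 2001 cos 99° = -313.03
Leg 2 (131°, 4166 m): east 4166 sin 131° = 3144.12, north 4166 cos 131° = -2733.14
Net displacement: 5120.48 east, -3046.17 north. Direction back to start is (-5120.48, 3046.17): bearing = atan2(-5120.48, 3046.17) mod 360° = 300.75° ≈ 301°.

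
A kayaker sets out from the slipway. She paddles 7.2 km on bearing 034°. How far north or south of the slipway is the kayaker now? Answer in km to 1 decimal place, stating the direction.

6.0 km north

Leg 1 (034°, 7.2 km): east 7.2 sin 34° = 4.03, north 7.2 cos 34° = 5.97
Net north component: 5.97 km.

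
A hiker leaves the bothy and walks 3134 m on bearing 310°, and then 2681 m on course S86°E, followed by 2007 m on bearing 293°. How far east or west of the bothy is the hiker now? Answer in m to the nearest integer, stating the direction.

1574 m west

Leg 1 (310°, 3134 m): east 3134 sin 310° = -2400.78, north 3134 cos 310° = 2014.50
Leg 2 (S86°E, 2681 m): east 2681 sin 94° = 2674.47, north 2681 cos 94° = -187.02
Leg 3 (293°, 2007 m): east 2007 sin 293° = -1847.45, north 2007 cos 293° = 784.20
Net east component: -1573.77 m.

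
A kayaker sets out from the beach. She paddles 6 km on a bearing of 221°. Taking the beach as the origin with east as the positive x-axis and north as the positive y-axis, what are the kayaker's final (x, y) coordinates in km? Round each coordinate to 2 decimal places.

Leg 1 (221°, 6 km): east 6 sin 221° = -3.94, north 6 cos 221° = -4.53
Summing: -3.94 km east, -4.53 km north → (-3.94, -4.53).

(-3.94, -4.53)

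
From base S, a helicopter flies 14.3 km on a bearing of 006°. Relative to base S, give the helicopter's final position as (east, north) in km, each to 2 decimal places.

(1.49, 14.22)

Leg 1 (006°, 14.3 km): east 14.3 sin 6° = 1.49, north 14.3 cos 6° = 14.22
Summing: 1.49 km east, 14.22 km north → (1.49, 14.22).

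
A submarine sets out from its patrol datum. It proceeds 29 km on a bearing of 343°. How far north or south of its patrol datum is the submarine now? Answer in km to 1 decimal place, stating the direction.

27.7 km north

Leg 1 (343°, 29 km): east 29 sin 343° = -8.48, north 29 cos 343° = 27.73
Net north component: 27.73 km.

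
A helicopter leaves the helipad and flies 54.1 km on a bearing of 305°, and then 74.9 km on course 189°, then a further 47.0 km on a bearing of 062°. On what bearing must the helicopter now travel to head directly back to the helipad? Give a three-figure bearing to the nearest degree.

035°

Leg 1 (305°, 54.1 km): east 54.1 sin 305° = -44.32, north 54.1 cos 305° = 31.03
Leg 2 (189°, 74.9 km): east 74.9 sin 189° = -11.72, north 74.9 cos 189° = -73.98
Leg 3 (062°, 47.0 km): east 47.0 sin 62° = 41.50, north 47.0 cos 62° = 22.07
Net displacement: -14.53 east, -20.88 north. Direction back to start is (14.53, 20.88): bearing = atan2(14.53, 20.88) mod 360° = 34.84° ≈ 035°.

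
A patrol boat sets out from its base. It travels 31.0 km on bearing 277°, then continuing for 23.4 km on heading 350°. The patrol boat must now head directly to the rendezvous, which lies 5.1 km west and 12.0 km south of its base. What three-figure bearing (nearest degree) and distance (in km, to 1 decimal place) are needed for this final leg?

143°, 48.9 km

Leg 1 (277°, 31.0 km): east 31.0 sin 277° = -30.77, north 31.0 cos 277° = 3.78
Leg 2 (350°, 23.4 km): east 23.4 sin 350° = -4.06, north 23.4 cos 350° = 23.04
Current position: (-34.83, 26.82). Target: (-5.1, -12.0). Remaining: Δeast = 29.73, Δnorth = -38.82.
Bearing = atan2(29.73, -38.82) mod 360° = 142.55°; distance = √((29.73)² + (-38.82)²) = 48.900 km.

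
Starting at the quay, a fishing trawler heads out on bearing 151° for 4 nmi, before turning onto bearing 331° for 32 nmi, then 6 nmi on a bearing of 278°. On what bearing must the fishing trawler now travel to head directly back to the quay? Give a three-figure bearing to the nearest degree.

142°

Leg 1 (151°, 4 nmi): east 4 sin 151° = 1.94, north 4 cos 151° = -3.50
Leg 2 (331°, 32 nmi): east 32 sin 331° = -15.51, north 32 cos 331° = 27.99
Leg 3 (278°, 6 nmi): east 6 sin 278° = -5.94, north 6 cos 278° = 0.84
Net displacement: -19.52 east, 25.32 north. Direction back to start is (19.52, -25.32): bearing = atan2(19.52, -25.32) mod 360° = 142.38° ≈ 142°.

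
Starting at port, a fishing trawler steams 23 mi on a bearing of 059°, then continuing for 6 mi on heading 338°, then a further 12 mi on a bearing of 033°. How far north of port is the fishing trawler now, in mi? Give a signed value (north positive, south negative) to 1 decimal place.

Leg 1 (059°, 23 mi): east 23 sin 59° = 19.71, north 23 cos 59° = 11.85
Leg 2 (338°, 6 mi): east 6 sin 338° = -2.25, north 6 cos 338° = 5.56
Leg 3 (033°, 12 mi): east 12 sin 33° = 6.54, north 12 cos 33° = 10.06
Net north component: 27.47 mi.

27.5 mi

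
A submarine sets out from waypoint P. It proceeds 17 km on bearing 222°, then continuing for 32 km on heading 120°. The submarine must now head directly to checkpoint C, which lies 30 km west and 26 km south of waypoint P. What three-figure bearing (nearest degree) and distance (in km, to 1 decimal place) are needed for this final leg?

273°, 46.4 km

Leg 1 (222°, 17 km): east 17 sin 222° = -11.38, north 17 cos 222° = -12.63
Leg 2 (120°, 32 km): east 32 sin 120° = 27.71, north 32 cos 120° = -16.00
Current position: (16.34, -28.63). Target: (-30, -26). Remaining: Δeast = -46.34, Δnorth = 2.63.
Bearing = atan2(-46.34, 2.63) mod 360° = 273.25°; distance = √((-46.34)² + (2.63)²) = 46.412 km.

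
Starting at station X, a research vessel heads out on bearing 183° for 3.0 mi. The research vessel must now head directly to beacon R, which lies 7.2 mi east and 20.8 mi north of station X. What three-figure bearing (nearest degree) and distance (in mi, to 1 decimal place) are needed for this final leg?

Leg 1 (183°, 3.0 mi): east 3.0 sin 183° = -0.16, north 3.0 cos 183° = -3.00
Current position: (-0.16, -3.00). Target: (7.2, 20.8). Remaining: Δeast = 7.36, Δnorth = 23.80.
Bearing = atan2(7.36, 23.80) mod 360° = 17.18°; distance = √((7.36)² + (23.80)²) = 24.907 mi.

017°, 24.9 mi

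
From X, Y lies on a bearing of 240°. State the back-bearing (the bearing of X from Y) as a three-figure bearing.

060°

Back-bearing = 240° − 180° = 060°.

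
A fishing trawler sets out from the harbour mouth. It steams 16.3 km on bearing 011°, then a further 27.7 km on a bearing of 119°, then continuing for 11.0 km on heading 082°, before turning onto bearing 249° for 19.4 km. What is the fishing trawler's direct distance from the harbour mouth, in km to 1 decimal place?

Leg 1 (011°, 16.3 km): east 16.3 sin 11° = 3.11, north 16.3 cos 11° = 16.00
Leg 2 (119°, 27.7 km): east 27.7 sin 119° = 24.23, north 27.7 cos 119° = -13.43
Leg 3 (082°, 11.0 km): east 11.0 sin 82° = 10.89, north 11.0 cos 82° = 1.53
Leg 4 (249°, 19.4 km): east 19.4 sin 249° = -18.11, north 19.4 cos 249° = -6.95
Net: 20.12 east, -2.85 north. Distance = √((20.12)² + (-2.85)²) = 20.320 km.

20.3 km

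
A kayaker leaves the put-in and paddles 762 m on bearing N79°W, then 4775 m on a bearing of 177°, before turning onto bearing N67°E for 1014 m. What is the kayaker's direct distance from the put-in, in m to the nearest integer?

4249 m

Leg 1 (N79°W, 762 m): east 762 sin 281° = -748.00, north 762 cos 281° = 145.40
Leg 2 (177°, 4775 m): east 4775 sin 177° = 249.90, north 4775 cos 177° = -4768.46
Leg 3 (N67°E, 1014 m): east 1014 sin 67° = 933.39, north 1014 cos 67° = 396.20
Net: 435.30 east, -4226.86 north. Distance = √((435.30)² + (-4226.86)²) = 4249.213 m.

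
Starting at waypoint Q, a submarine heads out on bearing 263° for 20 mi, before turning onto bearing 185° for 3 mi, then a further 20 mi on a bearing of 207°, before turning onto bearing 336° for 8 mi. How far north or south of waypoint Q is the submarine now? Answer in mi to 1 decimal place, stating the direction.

Leg 1 (263°, 20 mi): east 20 sin 263° = -19.85, north 20 cos 263° = -2.44
Leg 2 (185°, 3 mi): east 3 sin 185° = -0.26, north 3 cos 185° = -2.99
Leg 3 (207°, 20 mi): east 20 sin 207° = -9.08, north 20 cos 207° = -17.82
Leg 4 (336°, 8 mi): east 8 sin 336° = -3.25, north 8 cos 336° = 7.31
Net north component: -15.94 mi.

15.9 mi south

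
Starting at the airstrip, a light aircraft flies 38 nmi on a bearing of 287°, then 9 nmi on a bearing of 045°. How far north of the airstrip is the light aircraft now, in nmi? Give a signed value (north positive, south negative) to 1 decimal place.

Leg 1 (287°, 38 nmi): east 38 sin 287° = -36.34, north 38 cos 287° = 11.11
Leg 2 (045°, 9 nmi): east 9 sin 45° = 6.36, north 9 cos 45° = 6.36
Net north component: 17.47 nmi.

17.5 nmi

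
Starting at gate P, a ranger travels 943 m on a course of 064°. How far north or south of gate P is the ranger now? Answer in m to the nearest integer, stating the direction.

Leg 1 (064°, 943 m): east 943 sin 64° = 847.56, north 943 cos 64° = 413.38
Net north component: 413.38 m.

413 m north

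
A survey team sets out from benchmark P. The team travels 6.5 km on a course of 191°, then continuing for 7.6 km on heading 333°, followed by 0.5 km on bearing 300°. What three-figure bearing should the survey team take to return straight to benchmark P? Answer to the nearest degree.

Leg 1 (191°, 6.5 km): east 6.5 sin 191° = -1.24, north 6.5 cos 191° = -6.38
Leg 2 (333°, 7.6 km): east 7.6 sin 333° = -3.45, north 7.6 cos 333° = 6.77
Leg 3 (300°, 0.5 km): east 0.5 sin 300° = -0.43, north 0.5 cos 300° = 0.25
Net displacement: -5.12 east, 0.64 north. Direction back to start is (5.12, -0.64): bearing = atan2(5.12, -0.64) mod 360° = 97.13° ≈ 097°.

097°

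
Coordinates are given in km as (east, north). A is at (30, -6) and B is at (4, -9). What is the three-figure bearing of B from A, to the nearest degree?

263°

Δeast = 4 − 30 = -26.00; Δnorth = -9 − -6 = -3.00.
Bearing = atan2(Δeast, Δnorth) mod 360° = 263.42° ≈ 263°.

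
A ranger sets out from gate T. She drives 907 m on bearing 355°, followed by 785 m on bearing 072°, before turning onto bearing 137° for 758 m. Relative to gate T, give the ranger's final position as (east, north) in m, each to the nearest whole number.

(1184, 592)

Leg 1 (355°, 907 m): east 907 sin 355° = -79.05, north 907 cos 355° = 903.55
Leg 2 (072°, 785 m): east 785 sin 72° = 746.58, north 785 cos 72° = 242.58
Leg 3 (137°, 758 m): east 758 sin 137° = 516.95, north 758 cos 137° = -554.37
Summing: 1184.48 m east, 591.76 m north → (1184, 592).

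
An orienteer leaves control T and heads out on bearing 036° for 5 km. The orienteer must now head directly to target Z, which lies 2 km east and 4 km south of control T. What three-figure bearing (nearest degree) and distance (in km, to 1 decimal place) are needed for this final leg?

Leg 1 (036°, 5 km): east 5 sin 36° = 2.94, north 5 cos 36° = 4.05
Current position: (2.94, 4.05). Target: (2, -4). Remaining: Δeast = -0.94, Δnorth = -8.05.
Bearing = atan2(-0.94, -8.05) mod 360° = 186.66°; distance = √((-0.94)² + (-8.05)²) = 8.100 km.

187°, 8.1 km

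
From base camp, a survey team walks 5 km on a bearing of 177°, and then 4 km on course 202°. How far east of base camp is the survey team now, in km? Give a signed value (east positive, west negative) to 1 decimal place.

-1.2 km

Leg 1 (177°, 5 km): east 5 sin 177° = 0.26, north 5 cos 177° = -4.99
Leg 2 (202°, 4 km): east 4 sin 202° = -1.50, north 4 cos 202° = -3.71
Net east component: -1.24 km.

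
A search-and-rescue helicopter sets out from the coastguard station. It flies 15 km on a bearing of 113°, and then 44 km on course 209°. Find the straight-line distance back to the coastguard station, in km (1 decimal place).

45.0 km

Leg 1 (113°, 15 km): east 15 sin 113° = 13.81, north 15 cos 113° = -5.86
Leg 2 (209°, 44 km): east 44 sin 209° = -21.33, north 44 cos 209° = -38.48
Net: -7.52 east, -44.34 north. Distance = √((-7.52)² + (-44.34)²) = 44.978 km.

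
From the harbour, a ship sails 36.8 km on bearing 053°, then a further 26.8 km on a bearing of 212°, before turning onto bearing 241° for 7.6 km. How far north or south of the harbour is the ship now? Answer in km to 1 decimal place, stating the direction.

4.3 km south

Leg 1 (053°, 36.8 km): east 36.8 sin 53° = 29.39, north 36.8 cos 53° = 22.15
Leg 2 (212°, 26.8 km): east 26.8 sin 212° = -14.20, north 26.8 cos 212° = -22.73
Leg 3 (241°, 7.6 km): east 7.6 sin 241° = -6.65, north 7.6 cos 241° = -3.68
Net north component: -4.27 km.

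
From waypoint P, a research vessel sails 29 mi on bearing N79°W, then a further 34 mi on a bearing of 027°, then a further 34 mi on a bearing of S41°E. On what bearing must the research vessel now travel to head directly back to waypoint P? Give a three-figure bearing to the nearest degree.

222°

Leg 1 (N79°W, 29 mi): east 29 sin 281° = -28.47, north 29 cos 281° = 5.53
Leg 2 (027°, 34 mi): east 34 sin 27° = 15.44, north 34 cos 27° = 30.29
Leg 3 (S41°E, 34 mi): east 34 sin 139° = 22.31, north 34 cos 139° = -25.66
Net displacement: 9.27 east, 10.17 north. Direction back to start is (-9.27, -10.17): bearing = atan2(-9.27, -10.17) mod 360° = 222.37° ≈ 222°.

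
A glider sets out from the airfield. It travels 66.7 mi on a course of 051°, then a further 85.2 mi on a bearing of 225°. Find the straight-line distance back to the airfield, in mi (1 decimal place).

20.1 mi

Leg 1 (051°, 66.7 mi): east 66.7 sin 51° = 51.84, north 66.7 cos 51° = 41.98
Leg 2 (225°, 85.2 mi): east 85.2 sin 225° = -60.25, north 85.2 cos 225° = -60.25
Net: -8.41 east, -18.27 north. Distance = √((-8.41)² + (-18.27)²) = 20.112 mi.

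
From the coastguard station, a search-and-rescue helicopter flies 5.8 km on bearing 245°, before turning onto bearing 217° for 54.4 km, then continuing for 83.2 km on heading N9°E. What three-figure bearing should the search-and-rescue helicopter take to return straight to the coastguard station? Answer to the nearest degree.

Leg 1 (245°, 5.8 km): east 5.8 sin 245° = -5.26, north 5.8 cos 245° = -2.45
Leg 2 (217°, 54.4 km): east 54.4 sin 217° = -32.74, north 54.4 cos 217° = -43.45
Leg 3 (N9°E, 83.2 km): east 83.2 sin 9° = 13.02, north 83.2 cos 9° = 82.18
Net displacement: -24.98 east, 36.28 north. Direction back to start is (24.98, -36.28): bearing = atan2(24.98, -36.28) mod 360° = 145.45° ≈ 145°.

145°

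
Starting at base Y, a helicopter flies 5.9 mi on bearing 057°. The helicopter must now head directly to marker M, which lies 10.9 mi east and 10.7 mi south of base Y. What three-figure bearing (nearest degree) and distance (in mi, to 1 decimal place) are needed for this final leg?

157°, 15.1 mi

Leg 1 (057°, 5.9 mi): east 5.9 sin 57° = 4.95, north 5.9 cos 57° = 3.21
Current position: (4.95, 3.21). Target: (10.9, -10.7). Remaining: Δeast = 5.95, Δnorth = -13.91.
Bearing = atan2(5.95, -13.91) mod 360° = 156.84°; distance = √((5.95)² + (-13.91)²) = 15.133 mi.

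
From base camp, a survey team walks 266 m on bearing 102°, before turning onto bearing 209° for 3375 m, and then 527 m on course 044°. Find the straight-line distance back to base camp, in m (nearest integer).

2815 m

Leg 1 (102°, 266 m): east 266 sin 102° = 260.19, north 266 cos 102° = -55.30
Leg 2 (209°, 3375 m): east 3375 sin 209° = -1636.23, north 3375 cos 209° = -2951.84
Leg 3 (044°, 527 m): east 527 sin 44° = 366.08, north 527 cos 44° = 379.09
Net: -1009.96 east, -2628.05 north. Distance = √((-1009.96)² + (-2628.05)²) = 2815.437 m.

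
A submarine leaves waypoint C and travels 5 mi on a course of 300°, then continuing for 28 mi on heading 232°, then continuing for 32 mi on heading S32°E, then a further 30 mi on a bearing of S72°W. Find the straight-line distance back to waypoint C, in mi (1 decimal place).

Leg 1 (300°, 5 mi): east 5 sin 300° = -4.33, north 5 cos 300° = 2.50
Leg 2 (232°, 28 mi): east 28 sin 232° = -22.06, north 28 cos 232° = -17.24
Leg 3 (S32°E, 32 mi): east 32 sin 148° = 16.96, north 32 cos 148° = -27.14
Leg 4 (S72°W, 30 mi): east 30 sin 252° = -28.53, north 30 cos 252° = -9.27
Net: -37.97 east, -51.15 north. Distance = √((-37.97)² + (-51.15)²) = 63.699 mi.

63.7 mi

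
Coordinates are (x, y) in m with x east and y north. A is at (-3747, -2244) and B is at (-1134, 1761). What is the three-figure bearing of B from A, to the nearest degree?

Δeast = -1134 − -3747 = 2613.00; Δnorth = 1761 − -2244 = 4005.00.
Bearing = atan2(Δeast, Δnorth) mod 360° = 33.12° ≈ 033°.

033°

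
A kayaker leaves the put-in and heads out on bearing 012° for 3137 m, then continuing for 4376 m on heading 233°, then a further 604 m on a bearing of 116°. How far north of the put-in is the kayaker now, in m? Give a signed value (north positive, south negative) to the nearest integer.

170 m

Leg 1 (012°, 3137 m): east 3137 sin 12° = 652.22, north 3137 cos 12° = 3068.45
Leg 2 (233°, 4376 m): east 4376 sin 233° = -3494.83, north 4376 cos 233° = -2633.54
Leg 3 (116°, 604 m): east 604 sin 116° = 542.87, north 604 cos 116° = -264.78
Net north component: 170.13 m.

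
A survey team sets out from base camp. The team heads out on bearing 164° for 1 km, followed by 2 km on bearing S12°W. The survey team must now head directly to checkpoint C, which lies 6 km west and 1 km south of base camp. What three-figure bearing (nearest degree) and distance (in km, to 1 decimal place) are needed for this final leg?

Leg 1 (164°, 1 km): east 1 sin 164° = 0.28, north 1 cos 164° = -0.96
Leg 2 (S12°W, 2 km): east 2 sin 192° = -0.42, north 2 cos 192° = -1.96
Current position: (-0.14, -2.92). Target: (-6, -1). Remaining: Δeast = -5.86, Δnorth = 1.92.
Bearing = atan2(-5.86, 1.92) mod 360° = 288.12°; distance = √((-5.86)² + (1.92)²) = 6.166 km.

288°, 6.2 km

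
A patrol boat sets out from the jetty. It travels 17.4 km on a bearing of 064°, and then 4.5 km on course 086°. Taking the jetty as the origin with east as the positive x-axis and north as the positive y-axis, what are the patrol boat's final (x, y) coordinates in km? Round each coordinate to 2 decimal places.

Leg 1 (064°, 17.4 km): east 17.4 sin 64° = 15.64, north 17.4 cos 64° = 7.63
Leg 2 (086°, 4.5 km): east 4.5 sin 86° = 4.49, north 4.5 cos 86° = 0.31
Summing: 20.13 km east, 7.94 km north → (20.13, 7.94).

(20.13, 7.94)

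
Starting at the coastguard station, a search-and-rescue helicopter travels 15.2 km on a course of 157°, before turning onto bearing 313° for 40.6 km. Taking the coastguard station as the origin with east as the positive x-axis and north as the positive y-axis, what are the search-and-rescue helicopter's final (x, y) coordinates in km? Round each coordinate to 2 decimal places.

Leg 1 (157°, 15.2 km): east 15.2 sin 157° = 5.94, north 15.2 cos 157° = -13.99
Leg 2 (313°, 40.6 km): east 40.6 sin 313° = -29.69, north 40.6 cos 313° = 27.69
Summing: -23.75 km east, 13.70 km north → (-23.75, 13.70).

(-23.75, 13.70)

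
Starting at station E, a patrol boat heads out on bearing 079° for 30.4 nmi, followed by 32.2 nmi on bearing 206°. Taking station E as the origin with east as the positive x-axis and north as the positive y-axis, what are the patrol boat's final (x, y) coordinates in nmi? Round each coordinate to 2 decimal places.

(15.73, -23.14)

Leg 1 (079°, 30.4 nmi): east 30.4 sin 79° = 29.84, north 30.4 cos 79° = 5.80
Leg 2 (206°, 32.2 nmi): east 32.2 sin 206° = -14.12, north 32.2 cos 206° = -28.94
Summing: 15.73 nmi east, -23.14 nmi north → (15.73, -23.14).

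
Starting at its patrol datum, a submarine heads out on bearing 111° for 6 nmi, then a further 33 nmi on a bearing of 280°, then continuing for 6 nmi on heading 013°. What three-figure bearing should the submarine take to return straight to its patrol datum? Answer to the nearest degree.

110°

Leg 1 (111°, 6 nmi): east 6 sin 111° = 5.60, north 6 cos 111° = -2.15
Leg 2 (280°, 33 nmi): east 33 sin 280° = -32.50, north 33 cos 280° = 5.73
Leg 3 (013°, 6 nmi): east 6 sin 13° = 1.35, north 6 cos 13° = 5.85
Net displacement: -25.55 east, 9.43 north. Direction back to start is (25.55, -9.43): bearing = atan2(25.55, -9.43) mod 360° = 110.25° ≈ 110°.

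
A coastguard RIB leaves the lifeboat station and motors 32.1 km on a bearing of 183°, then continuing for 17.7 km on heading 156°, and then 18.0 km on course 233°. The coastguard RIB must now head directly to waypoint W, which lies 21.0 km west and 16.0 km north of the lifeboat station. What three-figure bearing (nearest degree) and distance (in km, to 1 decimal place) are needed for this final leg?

351°, 76.0 km

Leg 1 (183°, 32.1 km): east 32.1 sin 183° = -1.68, north 32.1 cos 183° = -32.06
Leg 2 (156°, 17.7 km): east 17.7 sin 156° = 7.20, north 17.7 cos 156° = -16.17
Leg 3 (233°, 18.0 km): east 18.0 sin 233° = -14.38, north 18.0 cos 233° = -10.83
Current position: (-8.86, -59.06). Target: (-21.0, 16.0). Remaining: Δeast = -12.14, Δnorth = 75.06.
Bearing = atan2(-12.14, 75.06) mod 360° = 350.81°; distance = √((-12.14)² + (75.06)²) = 76.034 km.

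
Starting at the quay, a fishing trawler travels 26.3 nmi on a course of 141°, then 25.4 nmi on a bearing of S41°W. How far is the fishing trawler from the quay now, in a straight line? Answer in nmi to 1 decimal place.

Leg 1 (141°, 26.3 nmi): east 26.3 sin 141° = 16.55, north 26.3 cos 141° = -20.44
Leg 2 (S41°W, 25.4 nmi): east 25.4 sin 221° = -16.66, north 25.4 cos 221° = -19.17
Net: -0.11 east, -39.61 north. Distance = √((-0.11)² + (-39.61)²) = 39.609 nmi.

39.6 nmi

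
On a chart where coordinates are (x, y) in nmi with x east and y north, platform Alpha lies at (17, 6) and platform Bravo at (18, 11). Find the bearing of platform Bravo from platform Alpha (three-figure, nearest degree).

Δeast = 18 − 17 = 1.00; Δnorth = 11 − 6 = 5.00.
Bearing = atan2(Δeast, Δnorth) mod 360° = 11.31° ≈ 011°.

011°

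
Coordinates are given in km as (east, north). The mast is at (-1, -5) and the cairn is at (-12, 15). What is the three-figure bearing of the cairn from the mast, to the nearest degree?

Δeast = -12 − -1 = -11.00; Δnorth = 15 − -5 = 20.00.
Bearing = atan2(Δeast, Δnorth) mod 360° = 331.19° ≈ 331°.

331°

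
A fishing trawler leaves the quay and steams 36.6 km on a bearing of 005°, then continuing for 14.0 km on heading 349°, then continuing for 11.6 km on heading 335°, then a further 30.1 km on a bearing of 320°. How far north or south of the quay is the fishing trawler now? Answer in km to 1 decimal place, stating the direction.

Leg 1 (005°, 36.6 km): east 36.6 sin 5° = 3.19, north 36.6 cos 5° = 36.46
Leg 2 (349°, 14.0 km): east 14.0 sin 349° = -2.67, north 14.0 cos 349° = 13.74
Leg 3 (335°, 11.6 km): east 11.6 sin 335° = -4.90, north 11.6 cos 335° = 10.51
Leg 4 (320°, 30.1 km): east 30.1 sin 320° = -19.35, north 30.1 cos 320° = 23.06
Net north component: 83.77 km.

83.8 km north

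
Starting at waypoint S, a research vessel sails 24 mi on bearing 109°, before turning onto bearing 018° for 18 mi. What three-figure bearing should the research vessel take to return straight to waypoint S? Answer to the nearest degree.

252°

Leg 1 (109°, 24 mi): east 24 sin 109° = 22.69, north 24 cos 109° = -7.81
Leg 2 (018°, 18 mi): east 18 sin 18° = 5.56, north 18 cos 18° = 17.12
Net displacement: 28.25 east, 9.31 north. Direction back to start is (-28.25, -9.31): bearing = atan2(-28.25, -9.31) mod 360° = 251.77° ≈ 252°.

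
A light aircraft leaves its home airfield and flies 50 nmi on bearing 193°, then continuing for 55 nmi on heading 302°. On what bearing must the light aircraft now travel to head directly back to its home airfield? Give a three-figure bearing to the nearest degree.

071°

Leg 1 (193°, 50 nmi): east 50 sin 193° = -11.25, north 50 cos 193° = -48.72
Leg 2 (302°, 55 nmi): east 55 sin 302° = -46.64, north 55 cos 302° = 29.15
Net displacement: -57.89 east, -19.57 north. Direction back to start is (57.89, 19.57): bearing = atan2(57.89, 19.57) mod 360° = 71.32° ≈ 071°.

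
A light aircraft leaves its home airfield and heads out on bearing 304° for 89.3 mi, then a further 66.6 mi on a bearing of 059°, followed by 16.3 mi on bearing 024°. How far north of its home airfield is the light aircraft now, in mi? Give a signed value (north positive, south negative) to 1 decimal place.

99.1 mi

Leg 1 (304°, 89.3 mi): east 89.3 sin 304° = -74.03, north 89.3 cos 304° = 49.94
Leg 2 (059°, 66.6 mi): east 66.6 sin 59° = 57.09, north 66.6 cos 59° = 34.30
Leg 3 (024°, 16.3 mi): east 16.3 sin 24° = 6.63, north 16.3 cos 24° = 14.89
Net north component: 99.13 mi.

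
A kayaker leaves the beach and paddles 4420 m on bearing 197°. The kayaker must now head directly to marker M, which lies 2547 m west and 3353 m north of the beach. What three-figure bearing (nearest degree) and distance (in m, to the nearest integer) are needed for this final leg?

351°, 7683 m

Leg 1 (197°, 4420 m): east 4420 sin 197° = -1292.28, north 4420 cos 197° = -4226.87
Current position: (-1292.28, -4226.87). Target: (-2547, 3353). Remaining: Δeast = -1254.72, Δnorth = 7579.87.
Bearing = atan2(-1254.72, 7579.87) mod 360° = 350.60°; distance = √((-1254.72)² + (7579.87)²) = 7683.014 m.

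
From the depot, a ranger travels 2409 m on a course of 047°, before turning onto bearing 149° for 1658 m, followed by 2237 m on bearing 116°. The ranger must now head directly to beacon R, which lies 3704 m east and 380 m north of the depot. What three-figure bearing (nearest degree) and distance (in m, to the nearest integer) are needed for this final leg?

321°, 1466 m

Leg 1 (047°, 2409 m): east 2409 sin 47° = 1761.83, north 2409 cos 47° = 1642.93
Leg 2 (149°, 1658 m): east 1658 sin 149° = 853.93, north 1658 cos 149° = -1421.18
Leg 3 (116°, 2237 m): east 2237 sin 116° = 2010.60, north 2237 cos 116° = -980.64
Current position: (4626.37, -758.89). Target: (3704, 380). Remaining: Δeast = -922.37, Δnorth = 1138.89.
Bearing = atan2(-922.37, 1138.89) mod 360° = 321.00°; distance = √((-922.37)² + (1138.89)²) = 1465.544 m.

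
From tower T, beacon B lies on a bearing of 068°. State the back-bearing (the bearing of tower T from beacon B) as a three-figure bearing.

Back-bearing = 068° + 180° = 248°.

248°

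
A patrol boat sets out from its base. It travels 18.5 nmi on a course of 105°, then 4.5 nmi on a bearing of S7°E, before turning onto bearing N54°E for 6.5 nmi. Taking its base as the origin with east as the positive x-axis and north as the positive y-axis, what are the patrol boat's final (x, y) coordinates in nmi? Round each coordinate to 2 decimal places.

(23.68, -5.43)

Leg 1 (105°, 18.5 nmi): east 18.5 sin 105° = 17.87, north 18.5 cos 105° = -4.79
Leg 2 (S7°E, 4.5 nmi): east 4.5 sin 173° = 0.55, north 4.5 cos 173° = -4.47
Leg 3 (N54°E, 6.5 nmi): east 6.5 sin 54° = 5.26, north 6.5 cos 54° = 3.82
Summing: 23.68 nmi east, -5.43 nmi north → (23.68, -5.43).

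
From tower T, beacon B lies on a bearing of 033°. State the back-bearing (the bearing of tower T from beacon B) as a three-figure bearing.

Back-bearing = 033° + 180° = 213°.

213°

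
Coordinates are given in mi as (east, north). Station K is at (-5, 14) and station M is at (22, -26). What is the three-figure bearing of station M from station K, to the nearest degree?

Δeast = 22 − -5 = 27.00; Δnorth = -26 − 14 = -40.00.
Bearing = atan2(Δeast, Δnorth) mod 360° = 145.98° ≈ 146°.

146°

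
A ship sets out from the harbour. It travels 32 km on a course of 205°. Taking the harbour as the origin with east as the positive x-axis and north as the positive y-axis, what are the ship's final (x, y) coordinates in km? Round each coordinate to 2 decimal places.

Leg 1 (205°, 32 km): east 32 sin 205° = -13.52, north 32 cos 205° = -29.00
Summing: -13.52 km east, -29.00 km north → (-13.52, -29.00).

(-13.52, -29.00)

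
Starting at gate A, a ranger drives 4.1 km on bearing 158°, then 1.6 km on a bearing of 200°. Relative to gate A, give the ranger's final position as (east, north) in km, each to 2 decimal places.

Leg 1 (158°, 4.1 km): east 4.1 sin 158° = 1.54, north 4.1 cos 158° = -3.80
Leg 2 (200°, 1.6 km): east 1.6 sin 200° = -0.55, north 1.6 cos 200° = -1.50
Summing: 0.99 km east, -5.30 km north → (0.99, -5.30).

(0.99, -5.30)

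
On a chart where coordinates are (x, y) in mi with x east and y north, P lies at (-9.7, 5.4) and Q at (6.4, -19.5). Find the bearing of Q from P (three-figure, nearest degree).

147°

Δeast = 6.4 − -9.7 = 16.10; Δnorth = -19.5 − 5.4 = -24.90.
Bearing = atan2(Δeast, Δnorth) mod 360° = 147.11° ≈ 147°.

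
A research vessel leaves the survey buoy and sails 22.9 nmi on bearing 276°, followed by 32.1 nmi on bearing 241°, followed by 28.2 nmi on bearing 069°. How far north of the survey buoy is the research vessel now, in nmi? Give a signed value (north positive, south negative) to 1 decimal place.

Leg 1 (276°, 22.9 nmi): east 22.9 sin 276° = -22.77, north 22.9 cos 276° = 2.39
Leg 2 (241°, 32.1 nmi): east 32.1 sin 241° = -28.08, north 32.1 cos 241° = -15.56
Leg 3 (069°, 28.2 nmi): east 28.2 sin 69° = 26.33, north 28.2 cos 69° = 10.11
Net north component: -3.06 nmi.

-3.1 nmi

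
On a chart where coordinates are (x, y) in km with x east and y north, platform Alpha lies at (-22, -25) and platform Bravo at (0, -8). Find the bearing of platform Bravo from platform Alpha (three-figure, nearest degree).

052°

Δeast = 0 − -22 = 22.00; Δnorth = -8 − -25 = 17.00.
Bearing = atan2(Δeast, Δnorth) mod 360° = 52.31° ≈ 052°.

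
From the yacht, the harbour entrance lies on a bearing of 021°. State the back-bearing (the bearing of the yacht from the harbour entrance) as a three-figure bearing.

Back-bearing = 021° + 180° = 201°.

201°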